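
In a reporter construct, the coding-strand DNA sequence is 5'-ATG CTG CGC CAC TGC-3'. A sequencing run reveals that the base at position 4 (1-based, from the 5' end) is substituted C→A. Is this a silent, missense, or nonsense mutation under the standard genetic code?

missense

Position 4 falls in codon 2: CTG → Leu.
After the substitution the codon is ATG → Met.
Leu ≠ Met, so this is a missense mutation.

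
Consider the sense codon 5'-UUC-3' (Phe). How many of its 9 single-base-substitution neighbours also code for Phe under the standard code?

Position 1: none → 0 synonymous.
Position 2: none → 0 synonymous.
Position 3: UUU → 1 synonymous.
Total: 0 + 0 + 1 = 1.

1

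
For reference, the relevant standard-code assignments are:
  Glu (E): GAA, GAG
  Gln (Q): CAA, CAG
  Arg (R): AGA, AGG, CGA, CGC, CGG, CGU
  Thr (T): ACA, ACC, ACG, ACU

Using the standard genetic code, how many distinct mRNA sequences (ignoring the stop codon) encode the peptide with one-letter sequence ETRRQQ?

Glu: 2 codons.
Thr: 4 codons.
Arg: 6 codons.
Arg: 6 codons.
Gln: 2 codons.
Gln: 2 codons.
2 × 4 × 6 × 6 × 2 × 2 = 1152.

1152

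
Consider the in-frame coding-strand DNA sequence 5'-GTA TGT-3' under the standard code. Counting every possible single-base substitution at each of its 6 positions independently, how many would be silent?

Codon 1 (GTA, Val): 3 synonymous substitutions.
Codon 2 (TGT, Cys): 1 synonymous substitution.
Total: 3 + 1 = 4.

4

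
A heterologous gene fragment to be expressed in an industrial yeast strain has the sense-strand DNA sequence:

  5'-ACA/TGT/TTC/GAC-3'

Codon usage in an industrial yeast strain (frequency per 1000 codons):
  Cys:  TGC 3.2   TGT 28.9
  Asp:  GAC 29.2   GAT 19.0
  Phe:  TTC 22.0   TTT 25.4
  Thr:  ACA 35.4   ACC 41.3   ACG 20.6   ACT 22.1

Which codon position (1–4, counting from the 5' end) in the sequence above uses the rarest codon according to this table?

3

Codon 1 ACA (Thr): 35.4 per 1000.
Codon 2 TGT (Cys): 28.9 per 1000.
Codon 3 TTC (Phe): 22.0 per 1000.
Codon 4 GAC (Asp): 29.2 per 1000.
Lowest frequency is 22.0 at codon 3.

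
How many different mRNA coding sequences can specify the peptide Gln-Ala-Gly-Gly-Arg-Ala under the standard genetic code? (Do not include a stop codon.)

3072

Gln: 2 codons.
Ala: 4 codons.
Gly: 4 codons.
Gly: 4 codons.
Arg: 6 codons.
Ala: 4 codons.
2 × 4 × 4 × 4 × 6 × 4 = 3072.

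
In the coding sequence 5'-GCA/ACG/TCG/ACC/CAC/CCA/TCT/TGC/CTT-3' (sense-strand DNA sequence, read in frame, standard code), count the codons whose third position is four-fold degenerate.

7

Codon 1 GCA (Ala): third position 4-fold.
Codon 2 ACG (Thr): third position 4-fold.
Codon 3 TCG (Ser): third position 4-fold.
Codon 4 ACC (Thr): third position 4-fold.
Codon 5 CAC (His): third position 2-fold.
Codon 6 CCA (Pro): third position 4-fold.
Codon 7 TCT (Ser): third position 4-fold.
Codon 8 TGC (Cys): third position 2-fold.
Codon 9 CTT (Leu): third position 4-fold.
Four-fold degenerate third positions: 7.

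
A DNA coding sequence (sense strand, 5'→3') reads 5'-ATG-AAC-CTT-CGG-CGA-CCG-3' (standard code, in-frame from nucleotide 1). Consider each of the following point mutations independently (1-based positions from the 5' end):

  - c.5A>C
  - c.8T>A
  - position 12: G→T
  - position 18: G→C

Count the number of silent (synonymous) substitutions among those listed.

2

Codon 2: AAC (Asn) → ACC (Thr) — missense.
Codon 3: CTT (Leu) → CAT (His) — missense.
Codon 4: CGG (Arg) → CGT (Arg) — synonymous.
Codon 6: CCG (Pro) → CCC (Pro) — synonymous.
Synonymous: 2 of 4.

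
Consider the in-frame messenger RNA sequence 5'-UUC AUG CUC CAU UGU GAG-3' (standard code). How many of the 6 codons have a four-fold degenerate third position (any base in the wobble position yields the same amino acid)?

Codon 1 UUC (Phe): third position 2-fold.
Codon 2 AUG (Met): third position 1-fold.
Codon 3 CUC (Leu): third position 4-fold.
Codon 4 CAU (His): third position 2-fold.
Codon 5 UGU (Cys): third position 2-fold.
Codon 6 GAG (Glu): third position 2-fold.
Four-fold degenerate third positions: 1.

1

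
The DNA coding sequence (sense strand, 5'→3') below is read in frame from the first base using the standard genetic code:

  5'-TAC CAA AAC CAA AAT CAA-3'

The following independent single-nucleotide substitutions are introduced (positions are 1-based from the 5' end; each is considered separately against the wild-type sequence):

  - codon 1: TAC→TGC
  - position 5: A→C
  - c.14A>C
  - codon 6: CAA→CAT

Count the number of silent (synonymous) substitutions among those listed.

0

Codon 1: TAC (Tyr) → TGC (Cys) — missense.
Codon 2: CAA (Gln) → CCA (Pro) — missense.
Codon 5: AAT (Asn) → ACT (Thr) — missense.
Codon 6: CAA (Gln) → CAT (His) — missense.
Synonymous: 0 of 4.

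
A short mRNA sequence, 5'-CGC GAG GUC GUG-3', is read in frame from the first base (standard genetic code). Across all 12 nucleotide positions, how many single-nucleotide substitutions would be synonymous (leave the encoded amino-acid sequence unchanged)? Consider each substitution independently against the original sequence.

Codon 1 (CGC, Arg): 3 synonymous substitutions.
Codon 2 (GAG, Glu): 1 synonymous substitution.
Codon 3 (GUC, Val): 3 synonymous substitutions.
Codon 4 (GUG, Val): 3 synonymous substitutions.
Total: 3 + 1 + 3 + 3 = 10.

10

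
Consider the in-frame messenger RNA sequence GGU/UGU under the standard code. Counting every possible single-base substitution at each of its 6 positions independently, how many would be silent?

4

Codon 1 (GGU, Gly): 3 synonymous substitutions.
Codon 2 (UGU, Cys): 1 synonymous substitution.
Total: 3 + 1 = 4.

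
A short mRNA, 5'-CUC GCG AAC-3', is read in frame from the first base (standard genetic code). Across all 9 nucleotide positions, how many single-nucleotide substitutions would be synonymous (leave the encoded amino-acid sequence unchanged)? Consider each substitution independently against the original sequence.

Codon 1 (CUC, Leu): 3 synonymous substitutions.
Codon 2 (GCG, Ala): 3 synonymous substitutions.
Codon 3 (AAC, Asn): 1 synonymous substitution.
Total: 3 + 3 + 1 = 7.

7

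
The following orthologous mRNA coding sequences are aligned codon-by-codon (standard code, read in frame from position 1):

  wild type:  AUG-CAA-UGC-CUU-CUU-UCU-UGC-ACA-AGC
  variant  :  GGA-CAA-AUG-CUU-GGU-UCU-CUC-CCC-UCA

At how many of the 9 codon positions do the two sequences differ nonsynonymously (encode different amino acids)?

Codon 1: AUG Met / GGA Gly — nonsynonymous.
Codon 2: CAA Gln / CAA Gln — identical.
Codon 3: UGC Cys / AUG Met — nonsynonymous.
Codon 4: CUU Leu / CUU Leu — identical.
Codon 5: CUU Leu / GGU Gly — nonsynonymous.
Codon 6: UCU Ser / UCU Ser — identical.
Codon 7: UGC Cys / CUC Leu — nonsynonymous.
Codon 8: ACA Thr / CCC Pro — nonsynonymous.
Codon 9: AGC Ser / UCA Ser — synonymous.
Nonsynonymous differences: 5.

5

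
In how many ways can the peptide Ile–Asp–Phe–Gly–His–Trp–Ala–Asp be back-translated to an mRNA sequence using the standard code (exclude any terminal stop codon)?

768

Ile: 3 codons.
Asp: 2 codons.
Phe: 2 codons.
Gly: 4 codons.
His: 2 codons.
Trp: 1 codon.
Ala: 4 codons.
Asp: 2 codons.
3 × 2 × 2 × 4 × 2 × 1 × 4 × 2 = 768.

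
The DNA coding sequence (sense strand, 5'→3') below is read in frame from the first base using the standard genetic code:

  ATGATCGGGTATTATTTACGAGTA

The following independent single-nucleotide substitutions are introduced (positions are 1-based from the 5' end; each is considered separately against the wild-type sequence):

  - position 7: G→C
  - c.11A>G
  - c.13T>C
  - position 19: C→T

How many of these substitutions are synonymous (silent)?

0

Codon 3: GGG (Gly) → CGG (Arg) — missense.
Codon 4: TAT (Tyr) → TGT (Cys) — missense.
Codon 5: TAT (Tyr) → CAT (His) — missense.
Codon 7: CGA (Arg) → TGA (Stop) — nonsense.
Synonymous: 0 of 4.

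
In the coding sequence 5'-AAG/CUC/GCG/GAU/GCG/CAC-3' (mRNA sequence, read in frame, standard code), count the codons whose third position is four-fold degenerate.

3

Codon 1 AAG (Lys): third position 2-fold.
Codon 2 CUC (Leu): third position 4-fold.
Codon 3 GCG (Ala): third position 4-fold.
Codon 4 GAU (Asp): third position 2-fold.
Codon 5 GCG (Ala): third position 4-fold.
Codon 6 CAC (His): third position 2-fold.
Four-fold degenerate third positions: 3.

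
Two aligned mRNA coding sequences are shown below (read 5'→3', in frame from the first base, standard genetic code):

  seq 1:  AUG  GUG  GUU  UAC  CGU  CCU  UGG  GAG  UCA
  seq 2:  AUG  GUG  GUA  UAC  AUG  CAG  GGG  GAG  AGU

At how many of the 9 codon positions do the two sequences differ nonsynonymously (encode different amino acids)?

3

Codon 1: AUG Met / AUG Met — identical.
Codon 2: GUG Val / GUG Val — identical.
Codon 3: GUU Val / GUA Val — synonymous.
Codon 4: UAC Tyr / UAC Tyr — identical.
Codon 5: CGU Arg / AUG Met — nonsynonymous.
Codon 6: CCU Pro / CAG Gln — nonsynonymous.
Codon 7: UGG Trp / GGG Gly — nonsynonymous.
Codon 8: GAG Glu / GAG Glu — identical.
Codon 9: UCA Ser / AGU Ser — synonymous.
Nonsynonymous differences: 3.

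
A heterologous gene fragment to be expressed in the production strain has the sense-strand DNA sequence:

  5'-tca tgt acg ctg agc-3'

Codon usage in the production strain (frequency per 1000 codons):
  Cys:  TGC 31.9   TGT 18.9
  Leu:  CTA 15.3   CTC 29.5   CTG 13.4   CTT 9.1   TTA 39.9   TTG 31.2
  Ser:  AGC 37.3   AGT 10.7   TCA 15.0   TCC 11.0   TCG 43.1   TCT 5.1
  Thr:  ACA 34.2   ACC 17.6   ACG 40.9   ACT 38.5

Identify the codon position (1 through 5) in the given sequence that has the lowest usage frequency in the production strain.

4

Codon 1 TCA (Ser): 15.0 per 1000.
Codon 2 TGT (Cys): 18.9 per 1000.
Codon 3 ACG (Thr): 40.9 per 1000.
Codon 4 CTG (Leu): 13.4 per 1000.
Codon 5 AGC (Ser): 37.3 per 1000.
Lowest frequency is 13.4 at codon 4.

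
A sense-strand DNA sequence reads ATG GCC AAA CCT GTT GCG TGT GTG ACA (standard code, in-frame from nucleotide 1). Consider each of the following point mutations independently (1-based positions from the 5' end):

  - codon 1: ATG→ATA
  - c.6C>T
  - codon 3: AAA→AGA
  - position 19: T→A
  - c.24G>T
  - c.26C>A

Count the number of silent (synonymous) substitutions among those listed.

Codon 1: ATG (Met) → ATA (Ile) — missense.
Codon 2: GCC (Ala) → GCT (Ala) — synonymous.
Codon 3: AAA (Lys) → AGA (Arg) — missense.
Codon 7: TGT (Cys) → AGT (Ser) — missense.
Codon 8: GTG (Val) → GTT (Val) — synonymous.
Codon 9: ACA (Thr) → AAA (Lys) — missense.
Synonymous: 2 of 6.

2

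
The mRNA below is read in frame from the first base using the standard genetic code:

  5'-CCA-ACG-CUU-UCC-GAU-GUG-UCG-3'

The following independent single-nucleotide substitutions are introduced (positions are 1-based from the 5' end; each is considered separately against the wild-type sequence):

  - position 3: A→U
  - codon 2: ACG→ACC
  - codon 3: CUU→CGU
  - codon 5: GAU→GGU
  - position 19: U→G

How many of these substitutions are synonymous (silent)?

Codon 1: CCA (Pro) → CCU (Pro) — synonymous.
Codon 2: ACG (Thr) → ACC (Thr) — synonymous.
Codon 3: CUU (Leu) → CGU (Arg) — missense.
Codon 5: GAU (Asp) → GGU (Gly) — missense.
Codon 7: UCG (Ser) → GCG (Ala) — missense.
Synonymous: 2 of 5.

2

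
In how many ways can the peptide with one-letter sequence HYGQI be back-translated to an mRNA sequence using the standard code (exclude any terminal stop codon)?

96

His: 2 codons.
Tyr: 2 codons.
Gly: 4 codons.
Gln: 2 codons.
Ile: 3 codons.
2 × 2 × 4 × 2 × 3 = 96.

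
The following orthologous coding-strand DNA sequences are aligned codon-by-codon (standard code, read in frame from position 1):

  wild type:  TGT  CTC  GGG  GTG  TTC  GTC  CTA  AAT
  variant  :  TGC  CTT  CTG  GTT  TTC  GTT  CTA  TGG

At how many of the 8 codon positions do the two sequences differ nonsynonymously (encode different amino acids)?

Codon 1: TGT Cys / TGC Cys — synonymous.
Codon 2: CTC Leu / CTT Leu — synonymous.
Codon 3: GGG Gly / CTG Leu — nonsynonymous.
Codon 4: GTG Val / GTT Val — synonymous.
Codon 5: TTC Phe / TTC Phe — identical.
Codon 6: GTC Val / GTT Val — synonymous.
Codon 7: CTA Leu / CTA Leu — identical.
Codon 8: AAT Asn / TGG Trp — nonsynonymous.
Nonsynonymous differences: 2.

2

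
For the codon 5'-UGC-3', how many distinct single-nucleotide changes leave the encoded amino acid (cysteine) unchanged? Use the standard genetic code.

Position 1: none → 0 synonymous.
Position 2: none → 0 synonymous.
Position 3: UGU → 1 synonymous.
Total: 0 + 0 + 1 = 1.

1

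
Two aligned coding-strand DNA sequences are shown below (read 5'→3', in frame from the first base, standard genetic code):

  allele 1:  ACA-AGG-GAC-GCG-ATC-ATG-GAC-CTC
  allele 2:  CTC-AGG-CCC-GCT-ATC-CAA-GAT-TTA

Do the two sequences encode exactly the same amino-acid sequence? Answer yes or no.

no

Codon 1: ACA Thr / CTC Leu — nonsynonymous.
Codon 2: AGG Arg / AGG Arg — identical.
Codon 3: GAC Asp / CCC Pro — nonsynonymous.
Codon 4: GCG Ala / GCT Ala — synonymous.
Codon 5: ATC Ile / ATC Ile — identical.
Codon 6: ATG Met / CAA Gln — nonsynonymous.
Codon 7: GAC Asp / GAT Asp — synonymous.
Codon 8: CTC Leu / TTA Leu — synonymous.
Nonsynonymous differences: 3 → different protein.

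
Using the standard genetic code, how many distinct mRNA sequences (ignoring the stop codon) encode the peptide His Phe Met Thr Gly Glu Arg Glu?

His: 2 codons.
Phe: 2 codons.
Met: 1 codon.
Thr: 4 codons.
Gly: 4 codons.
Glu: 2 codons.
Arg: 6 codons.
Glu: 2 codons.
2 × 2 × 1 × 4 × 4 × 2 × 6 × 2 = 1536.

1536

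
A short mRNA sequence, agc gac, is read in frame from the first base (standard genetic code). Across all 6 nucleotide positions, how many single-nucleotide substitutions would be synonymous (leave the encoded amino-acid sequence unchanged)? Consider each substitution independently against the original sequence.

Codon 1 (AGC, Ser): 1 synonymous substitution.
Codon 2 (GAC, Asp): 1 synonymous substitution.
Total: 1 + 1 = 2.

2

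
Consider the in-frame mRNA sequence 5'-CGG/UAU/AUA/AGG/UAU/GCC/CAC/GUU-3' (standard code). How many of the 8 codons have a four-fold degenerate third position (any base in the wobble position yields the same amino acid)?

3

Codon 1 CGG (Arg): third position 4-fold.
Codon 2 UAU (Tyr): third position 2-fold.
Codon 3 AUA (Ile): third position 3-fold.
Codon 4 AGG (Arg): third position 2-fold.
Codon 5 UAU (Tyr): third position 2-fold.
Codon 6 GCC (Ala): third position 4-fold.
Codon 7 CAC (His): third position 2-fold.
Codon 8 GUU (Val): third position 4-fold.
Four-fold degenerate third positions: 3.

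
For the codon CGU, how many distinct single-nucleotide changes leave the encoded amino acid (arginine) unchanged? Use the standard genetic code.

3

Position 1: none → 0 synonymous.
Position 2: none → 0 synonymous.
Position 3: CGC, CGA, CGG → 3 synonymous.
Total: 0 + 0 + 3 = 3.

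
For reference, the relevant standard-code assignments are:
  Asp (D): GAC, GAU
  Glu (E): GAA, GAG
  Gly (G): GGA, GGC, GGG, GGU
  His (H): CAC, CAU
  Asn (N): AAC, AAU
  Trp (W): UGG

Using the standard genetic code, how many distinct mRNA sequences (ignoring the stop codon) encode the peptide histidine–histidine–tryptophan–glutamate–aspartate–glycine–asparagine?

128

His: 2 codons.
His: 2 codons.
Trp: 1 codon.
Glu: 2 codons.
Asp: 2 codons.
Gly: 4 codons.
Asn: 2 codons.
2 × 2 × 1 × 2 × 2 × 4 × 2 = 128.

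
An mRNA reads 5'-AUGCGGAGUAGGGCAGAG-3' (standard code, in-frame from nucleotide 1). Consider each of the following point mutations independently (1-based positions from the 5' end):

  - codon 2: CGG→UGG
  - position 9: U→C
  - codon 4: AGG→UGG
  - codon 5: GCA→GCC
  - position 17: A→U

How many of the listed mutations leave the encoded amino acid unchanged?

Codon 2: CGG (Arg) → UGG (Trp) — missense.
Codon 3: AGU (Ser) → AGC (Ser) — synonymous.
Codon 4: AGG (Arg) → UGG (Trp) — missense.
Codon 5: GCA (Ala) → GCC (Ala) — synonymous.
Codon 6: GAG (Glu) → GUG (Val) — missense.
Synonymous: 2 of 5.

2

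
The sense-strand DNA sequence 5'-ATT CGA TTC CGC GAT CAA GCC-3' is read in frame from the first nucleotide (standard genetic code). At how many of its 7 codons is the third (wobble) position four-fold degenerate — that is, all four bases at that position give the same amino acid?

3

Codon 1 ATT (Ile): third position 3-fold.
Codon 2 CGA (Arg): third position 4-fold.
Codon 3 TTC (Phe): third position 2-fold.
Codon 4 CGC (Arg): third position 4-fold.
Codon 5 GAT (Asp): third position 2-fold.
Codon 6 CAA (Gln): third position 2-fold.
Codon 7 GCC (Ala): third position 4-fold.
Four-fold degenerate third positions: 3.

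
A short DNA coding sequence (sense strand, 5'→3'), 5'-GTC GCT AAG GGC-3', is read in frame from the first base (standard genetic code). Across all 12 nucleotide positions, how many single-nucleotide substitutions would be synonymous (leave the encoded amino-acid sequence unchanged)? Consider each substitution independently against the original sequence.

Codon 1 (GTC, Val): 3 synonymous substitutions.
Codon 2 (GCT, Ala): 3 synonymous substitutions.
Codon 3 (AAG, Lys): 1 synonymous substitution.
Codon 4 (GGC, Gly): 3 synonymous substitutions.
Total: 3 + 3 + 1 + 3 = 10.

10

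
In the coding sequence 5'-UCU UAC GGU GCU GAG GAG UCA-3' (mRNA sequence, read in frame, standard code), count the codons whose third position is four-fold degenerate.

Codon 1 UCU (Ser): third position 4-fold.
Codon 2 UAC (Tyr): third position 2-fold.
Codon 3 GGU (Gly): third position 4-fold.
Codon 4 GCU (Ala): third position 4-fold.
Codon 5 GAG (Glu): third position 2-fold.
Codon 6 GAG (Glu): third position 2-fold.
Codon 7 UCA (Ser): third position 4-fold.
Four-fold degenerate third positions: 4.

4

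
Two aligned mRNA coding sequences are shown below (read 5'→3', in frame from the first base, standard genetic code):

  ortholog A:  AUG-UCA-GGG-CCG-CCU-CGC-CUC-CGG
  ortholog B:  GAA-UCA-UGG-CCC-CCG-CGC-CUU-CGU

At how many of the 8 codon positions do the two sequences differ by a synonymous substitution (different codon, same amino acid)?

4

Codon 1: AUG Met / GAA Glu — nonsynonymous.
Codon 2: UCA Ser / UCA Ser — identical.
Codon 3: GGG Gly / UGG Trp — nonsynonymous.
Codon 4: CCG Pro / CCC Pro — synonymous.
Codon 5: CCU Pro / CCG Pro — synonymous.
Codon 6: CGC Arg / CGC Arg — identical.
Codon 7: CUC Leu / CUU Leu — synonymous.
Codon 8: CGG Arg / CGU Arg — synonymous.
Synonymous differences: 4.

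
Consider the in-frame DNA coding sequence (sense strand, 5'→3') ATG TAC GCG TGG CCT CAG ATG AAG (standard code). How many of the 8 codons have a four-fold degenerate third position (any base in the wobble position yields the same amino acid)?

Codon 1 ATG (Met): third position 1-fold.
Codon 2 TAC (Tyr): third position 2-fold.
Codon 3 GCG (Ala): third position 4-fold.
Codon 4 TGG (Trp): third position 1-fold.
Codon 5 CCT (Pro): third position 4-fold.
Codon 6 CAG (Gln): third position 2-fold.
Codon 7 ATG (Met): third position 1-fold.
Codon 8 AAG (Lys): third position 2-fold.
Four-fold degenerate third positions: 2.

2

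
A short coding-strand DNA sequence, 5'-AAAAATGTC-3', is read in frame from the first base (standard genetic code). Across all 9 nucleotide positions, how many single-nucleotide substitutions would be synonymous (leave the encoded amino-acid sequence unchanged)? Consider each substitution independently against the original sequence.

Codon 1 (AAA, Lys): 1 synonymous substitution.
Codon 2 (AAT, Asn): 1 synonymous substitution.
Codon 3 (GTC, Val): 3 synonymous substitutions.
Total: 1 + 1 + 3 = 5.

5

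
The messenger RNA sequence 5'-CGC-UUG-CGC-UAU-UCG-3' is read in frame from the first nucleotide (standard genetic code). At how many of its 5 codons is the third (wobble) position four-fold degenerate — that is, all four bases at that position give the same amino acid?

Codon 1 CGC (Arg): third position 4-fold.
Codon 2 UUG (Leu): third position 2-fold.
Codon 3 CGC (Arg): third position 4-fold.
Codon 4 UAU (Tyr): third position 2-fold.
Codon 5 UCG (Ser): third position 4-fold.
Four-fold degenerate third positions: 3.

3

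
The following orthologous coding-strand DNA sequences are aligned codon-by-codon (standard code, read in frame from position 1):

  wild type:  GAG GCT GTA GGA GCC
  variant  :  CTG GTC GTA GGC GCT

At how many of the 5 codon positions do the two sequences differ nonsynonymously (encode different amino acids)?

Codon 1: GAG Glu / CTG Leu — nonsynonymous.
Codon 2: GCT Ala / GTC Val — nonsynonymous.
Codon 3: GTA Val / GTA Val — identical.
Codon 4: GGA Gly / GGC Gly — synonymous.
Codon 5: GCC Ala / GCT Ala — synonymous.
Nonsynonymous differences: 2.

2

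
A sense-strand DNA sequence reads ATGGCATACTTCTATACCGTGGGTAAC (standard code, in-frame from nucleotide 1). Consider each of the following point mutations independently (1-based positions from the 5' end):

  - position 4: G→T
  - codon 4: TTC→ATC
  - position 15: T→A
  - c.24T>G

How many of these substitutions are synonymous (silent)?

1

Codon 2: GCA (Ala) → TCA (Ser) — missense.
Codon 4: TTC (Phe) → ATC (Ile) — missense.
Codon 5: TAT (Tyr) → TAA (Stop) — nonsense.
Codon 8: GGT (Gly) → GGG (Gly) — synonymous.
Synonymous: 1 of 4.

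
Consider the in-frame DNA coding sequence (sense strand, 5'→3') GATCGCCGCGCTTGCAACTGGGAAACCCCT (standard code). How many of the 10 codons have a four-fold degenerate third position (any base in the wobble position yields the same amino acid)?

Codon 1 GAT (Asp): third position 2-fold.
Codon 2 CGC (Arg): third position 4-fold.
Codon 3 CGC (Arg): third position 4-fold.
Codon 4 GCT (Ala): third position 4-fold.
Codon 5 TGC (Cys): third position 2-fold.
Codon 6 AAC (Asn): third position 2-fold.
Codon 7 TGG (Trp): third position 1-fold.
Codon 8 GAA (Glu): third position 2-fold.
Codon 9 ACC (Thr): third position 4-fold.
Codon 10 CCT (Pro): third position 4-fold.
Four-fold degenerate third positions: 5.

5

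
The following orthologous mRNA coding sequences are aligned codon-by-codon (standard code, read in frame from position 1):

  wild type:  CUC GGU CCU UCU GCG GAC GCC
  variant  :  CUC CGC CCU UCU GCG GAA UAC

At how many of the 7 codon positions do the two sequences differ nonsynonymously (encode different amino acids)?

3

Codon 1: CUC Leu / CUC Leu — identical.
Codon 2: GGU Gly / CGC Arg — nonsynonymous.
Codon 3: CCU Pro / CCU Pro — identical.
Codon 4: UCU Ser / UCU Ser — identical.
Codon 5: GCG Ala / GCG Ala — identical.
Codon 6: GAC Asp / GAA Glu — nonsynonymous.
Codon 7: GCC Ala / UAC Tyr — nonsynonymous.
Nonsynonymous differences: 3.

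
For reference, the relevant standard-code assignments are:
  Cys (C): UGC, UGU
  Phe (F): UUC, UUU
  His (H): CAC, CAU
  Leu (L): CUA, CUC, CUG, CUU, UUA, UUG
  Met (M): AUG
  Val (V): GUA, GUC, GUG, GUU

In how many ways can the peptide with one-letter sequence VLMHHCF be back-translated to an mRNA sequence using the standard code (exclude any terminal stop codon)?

384

Val: 4 codons.
Leu: 6 codons.
Met: 1 codon.
His: 2 codons.
His: 2 codons.
Cys: 2 codons.
Phe: 2 codons.
4 × 6 × 1 × 2 × 2 × 2 × 2 = 384.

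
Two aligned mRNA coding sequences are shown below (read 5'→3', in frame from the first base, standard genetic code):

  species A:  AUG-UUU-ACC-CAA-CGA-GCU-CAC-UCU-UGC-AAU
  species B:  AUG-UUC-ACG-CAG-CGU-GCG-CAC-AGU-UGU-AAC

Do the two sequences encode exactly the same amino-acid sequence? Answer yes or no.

Codon 1: AUG Met / AUG Met — identical.
Codon 2: UUU Phe / UUC Phe — synonymous.
Codon 3: ACC Thr / ACG Thr — synonymous.
Codon 4: CAA Gln / CAG Gln — synonymous.
Codon 5: CGA Arg / CGU Arg — synonymous.
Codon 6: GCU Ala / GCG Ala — synonymous.
Codon 7: CAC His / CAC His — identical.
Codon 8: UCU Ser / AGU Ser — synonymous.
Codon 9: UGC Cys / UGU Cys — synonymous.
Codon 10: AAU Asn / AAC Asn — synonymous.
Nonsynonymous differences: 0 → same protein.

yes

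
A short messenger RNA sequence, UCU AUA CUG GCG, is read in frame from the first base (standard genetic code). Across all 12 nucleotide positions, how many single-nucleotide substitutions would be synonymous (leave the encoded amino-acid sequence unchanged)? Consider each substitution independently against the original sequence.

12

Codon 1 (UCU, Ser): 3 synonymous substitutions.
Codon 2 (AUA, Ile): 2 synonymous substitutions.
Codon 3 (CUG, Leu): 4 synonymous substitutions.
Codon 4 (GCG, Ala): 3 synonymous substitutions.
Total: 3 + 2 + 4 + 3 = 12.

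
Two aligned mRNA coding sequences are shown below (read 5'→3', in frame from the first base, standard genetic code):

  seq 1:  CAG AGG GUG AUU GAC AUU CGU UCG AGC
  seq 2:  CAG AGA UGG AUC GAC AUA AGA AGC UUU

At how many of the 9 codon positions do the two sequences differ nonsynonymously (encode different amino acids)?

Codon 1: CAG Gln / CAG Gln — identical.
Codon 2: AGG Arg / AGA Arg — synonymous.
Codon 3: GUG Val / UGG Trp — nonsynonymous.
Codon 4: AUU Ile / AUC Ile — synonymous.
Codon 5: GAC Asp / GAC Asp — identical.
Codon 6: AUU Ile / AUA Ile — synonymous.
Codon 7: CGU Arg / AGA Arg — synonymous.
Codon 8: UCG Ser / AGC Ser — synonymous.
Codon 9: AGC Ser / UUU Phe — nonsynonymous.
Nonsynonymous differences: 2.

2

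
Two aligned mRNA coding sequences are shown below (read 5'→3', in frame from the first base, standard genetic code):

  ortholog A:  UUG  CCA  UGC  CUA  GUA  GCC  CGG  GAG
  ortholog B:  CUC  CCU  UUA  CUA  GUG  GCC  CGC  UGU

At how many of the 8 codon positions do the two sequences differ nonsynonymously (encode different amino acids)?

Codon 1: UUG Leu / CUC Leu — synonymous.
Codon 2: CCA Pro / CCU Pro — synonymous.
Codon 3: UGC Cys / UUA Leu — nonsynonymous.
Codon 4: CUA Leu / CUA Leu — identical.
Codon 5: GUA Val / GUG Val — synonymous.
Codon 6: GCC Ala / GCC Ala — identical.
Codon 7: CGG Arg / CGC Arg — synonymous.
Codon 8: GAG Glu / UGU Cys — nonsynonymous.
Nonsynonymous differences: 2.

2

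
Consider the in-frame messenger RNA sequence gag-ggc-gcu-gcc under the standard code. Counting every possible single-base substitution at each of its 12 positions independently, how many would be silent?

10

Codon 1 (GAG, Glu): 1 synonymous substitution.
Codon 2 (GGC, Gly): 3 synonymous substitutions.
Codon 3 (GCU, Ala): 3 synonymous substitutions.
Codon 4 (GCC, Ala): 3 synonymous substitutions.
Total: 1 + 3 + 3 + 3 = 10.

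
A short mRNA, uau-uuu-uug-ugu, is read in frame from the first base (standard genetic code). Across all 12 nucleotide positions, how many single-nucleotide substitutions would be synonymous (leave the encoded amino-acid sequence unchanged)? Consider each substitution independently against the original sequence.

Codon 1 (UAU, Tyr): 1 synonymous substitution.
Codon 2 (UUU, Phe): 1 synonymous substitution.
Codon 3 (UUG, Leu): 2 synonymous substitutions.
Codon 4 (UGU, Cys): 1 synonymous substitution.
Total: 1 + 1 + 2 + 1 = 5.

5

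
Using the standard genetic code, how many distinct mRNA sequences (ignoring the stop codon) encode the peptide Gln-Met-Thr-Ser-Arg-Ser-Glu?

3456

Gln: 2 codons.
Met: 1 codon.
Thr: 4 codons.
Ser: 6 codons.
Arg: 6 codons.
Ser: 6 codons.
Glu: 2 codons.
2 × 1 × 4 × 6 × 6 × 6 × 2 = 3456.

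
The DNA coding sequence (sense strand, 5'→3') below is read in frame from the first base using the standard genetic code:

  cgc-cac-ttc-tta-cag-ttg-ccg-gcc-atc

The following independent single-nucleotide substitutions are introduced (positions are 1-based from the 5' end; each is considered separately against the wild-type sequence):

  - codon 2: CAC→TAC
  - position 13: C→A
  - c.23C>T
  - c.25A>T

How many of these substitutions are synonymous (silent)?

Codon 2: CAC (His) → TAC (Tyr) — missense.
Codon 5: CAG (Gln) → AAG (Lys) — missense.
Codon 8: GCC (Ala) → GTC (Val) — missense.
Codon 9: ATC (Ile) → TTC (Phe) — missense.
Synonymous: 0 of 4.

0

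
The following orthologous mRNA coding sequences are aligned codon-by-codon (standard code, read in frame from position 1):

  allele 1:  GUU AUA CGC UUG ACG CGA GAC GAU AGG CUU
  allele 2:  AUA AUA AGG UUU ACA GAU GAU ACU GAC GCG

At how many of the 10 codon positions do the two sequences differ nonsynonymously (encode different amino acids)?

Codon 1: GUU Val / AUA Ile — nonsynonymous.
Codon 2: AUA Ile / AUA Ile — identical.
Codon 3: CGC Arg / AGG Arg — synonymous.
Codon 4: UUG Leu / UUU Phe — nonsynonymous.
Codon 5: ACG Thr / ACA Thr — synonymous.
Codon 6: CGA Arg / GAU Asp — nonsynonymous.
Codon 7: GAC Asp / GAU Asp — synonymous.
Codon 8: GAU Asp / ACU Thr — nonsynonymous.
Codon 9: AGG Arg / GAC Asp — nonsynonymous.
Codon 10: CUU Leu / GCG Ala — nonsynonymous.
Nonsynonymous differences: 6.

6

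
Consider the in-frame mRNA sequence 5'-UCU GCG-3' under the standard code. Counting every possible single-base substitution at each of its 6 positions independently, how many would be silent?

Codon 1 (UCU, Ser): 3 synonymous substitutions.
Codon 2 (GCG, Ala): 3 synonymous substitutions.
Total: 3 + 3 = 6.

6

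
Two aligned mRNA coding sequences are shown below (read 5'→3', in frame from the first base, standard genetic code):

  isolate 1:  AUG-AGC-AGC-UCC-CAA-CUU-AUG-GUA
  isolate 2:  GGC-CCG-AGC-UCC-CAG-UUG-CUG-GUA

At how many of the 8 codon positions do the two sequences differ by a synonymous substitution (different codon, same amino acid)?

2

Codon 1: AUG Met / GGC Gly — nonsynonymous.
Codon 2: AGC Ser / CCG Pro — nonsynonymous.
Codon 3: AGC Ser / AGC Ser — identical.
Codon 4: UCC Ser / UCC Ser — identical.
Codon 5: CAA Gln / CAG Gln — synonymous.
Codon 6: CUU Leu / UUG Leu — synonymous.
Codon 7: AUG Met / CUG Leu — nonsynonymous.
Codon 8: GUA Val / GUA Val — identical.
Synonymous differences: 2.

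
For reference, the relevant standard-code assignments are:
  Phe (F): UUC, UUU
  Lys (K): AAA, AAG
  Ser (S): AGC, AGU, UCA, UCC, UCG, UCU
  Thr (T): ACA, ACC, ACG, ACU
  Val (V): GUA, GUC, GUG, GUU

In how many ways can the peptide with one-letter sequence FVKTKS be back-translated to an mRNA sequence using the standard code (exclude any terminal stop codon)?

768

Phe: 2 codons.
Val: 4 codons.
Lys: 2 codons.
Thr: 4 codons.
Lys: 2 codons.
Ser: 6 codons.
2 × 4 × 2 × 4 × 2 × 6 = 768.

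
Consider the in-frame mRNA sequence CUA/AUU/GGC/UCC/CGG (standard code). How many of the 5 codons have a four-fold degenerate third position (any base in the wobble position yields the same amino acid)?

4

Codon 1 CUA (Leu): third position 4-fold.
Codon 2 AUU (Ile): third position 3-fold.
Codon 3 GGC (Gly): third position 4-fold.
Codon 4 UCC (Ser): third position 4-fold.
Codon 5 CGG (Arg): third position 4-fold.
Four-fold degenerate third positions: 4.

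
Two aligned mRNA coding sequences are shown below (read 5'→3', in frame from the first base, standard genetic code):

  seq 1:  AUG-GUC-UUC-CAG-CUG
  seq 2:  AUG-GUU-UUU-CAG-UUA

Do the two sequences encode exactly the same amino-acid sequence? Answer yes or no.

yes

Codon 1: AUG Met / AUG Met — identical.
Codon 2: GUC Val / GUU Val — synonymous.
Codon 3: UUC Phe / UUU Phe — synonymous.
Codon 4: CAG Gln / CAG Gln — identical.
Codon 5: CUG Leu / UUA Leu — synonymous.
Nonsynonymous differences: 0 → same protein.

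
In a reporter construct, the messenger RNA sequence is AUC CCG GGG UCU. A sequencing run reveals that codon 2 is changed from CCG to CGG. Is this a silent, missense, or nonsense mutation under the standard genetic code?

Position 5 falls in codon 2: CCG → Pro.
After the substitution the codon is CGG → Arg.
Pro ≠ Arg, so this is a missense mutation.

missense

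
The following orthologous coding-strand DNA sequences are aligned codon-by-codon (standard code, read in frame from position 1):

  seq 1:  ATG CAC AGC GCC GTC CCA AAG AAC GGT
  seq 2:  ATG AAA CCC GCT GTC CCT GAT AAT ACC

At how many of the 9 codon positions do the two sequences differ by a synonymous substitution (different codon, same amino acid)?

3

Codon 1: ATG Met / ATG Met — identical.
Codon 2: CAC His / AAA Lys — nonsynonymous.
Codon 3: AGC Ser / CCC Pro — nonsynonymous.
Codon 4: GCC Ala / GCT Ala — synonymous.
Codon 5: GTC Val / GTC Val — identical.
Codon 6: CCA Pro / CCT Pro — synonymous.
Codon 7: AAG Lys / GAT Asp — nonsynonymous.
Codon 8: AAC Asn / AAT Asn — synonymous.
Codon 9: GGT Gly / ACC Thr — nonsynonymous.
Synonymous differences: 3.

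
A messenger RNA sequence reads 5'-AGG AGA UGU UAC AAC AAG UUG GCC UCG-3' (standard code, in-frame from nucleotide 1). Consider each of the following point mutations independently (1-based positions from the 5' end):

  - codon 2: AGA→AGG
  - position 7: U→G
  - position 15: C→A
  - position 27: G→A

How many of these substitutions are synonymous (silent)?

2

Codon 2: AGA (Arg) → AGG (Arg) — synonymous.
Codon 3: UGU (Cys) → GGU (Gly) — missense.
Codon 5: AAC (Asn) → AAA (Lys) — missense.
Codon 9: UCG (Ser) → UCA (Ser) — synonymous.
Synonymous: 2 of 4.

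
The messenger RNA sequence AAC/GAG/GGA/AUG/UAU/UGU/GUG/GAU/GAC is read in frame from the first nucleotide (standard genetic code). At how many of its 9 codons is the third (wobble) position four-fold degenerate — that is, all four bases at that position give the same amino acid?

2

Codon 1 AAC (Asn): third position 2-fold.
Codon 2 GAG (Glu): third position 2-fold.
Codon 3 GGA (Gly): third position 4-fold.
Codon 4 AUG (Met): third position 1-fold.
Codon 5 UAU (Tyr): third position 2-fold.
Codon 6 UGU (Cys): third position 2-fold.
Codon 7 GUG (Val): third position 4-fold.
Codon 8 GAU (Asp): third position 2-fold.
Codon 9 GAC (Asp): third position 2-fold.
Four-fold degenerate third positions: 2.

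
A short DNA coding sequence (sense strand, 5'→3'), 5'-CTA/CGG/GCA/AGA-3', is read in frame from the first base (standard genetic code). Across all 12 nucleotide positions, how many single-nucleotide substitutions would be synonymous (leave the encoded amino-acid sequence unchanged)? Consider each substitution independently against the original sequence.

13

Codon 1 (CTA, Leu): 4 synonymous substitutions.
Codon 2 (CGG, Arg): 4 synonymous substitutions.
Codon 3 (GCA, Ala): 3 synonymous substitutions.
Codon 4 (AGA, Arg): 2 synonymous substitutions.
Total: 4 + 4 + 3 + 2 = 13.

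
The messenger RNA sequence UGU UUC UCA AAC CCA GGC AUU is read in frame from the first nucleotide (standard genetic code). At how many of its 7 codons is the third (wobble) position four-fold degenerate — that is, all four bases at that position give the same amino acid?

3

Codon 1 UGU (Cys): third position 2-fold.
Codon 2 UUC (Phe): third position 2-fold.
Codon 3 UCA (Ser): third position 4-fold.
Codon 4 AAC (Asn): third position 2-fold.
Codon 5 CCA (Pro): third position 4-fold.
Codon 6 GGC (Gly): third position 4-fold.
Codon 7 AUU (Ile): third position 3-fold.
Four-fold degenerate third positions: 3.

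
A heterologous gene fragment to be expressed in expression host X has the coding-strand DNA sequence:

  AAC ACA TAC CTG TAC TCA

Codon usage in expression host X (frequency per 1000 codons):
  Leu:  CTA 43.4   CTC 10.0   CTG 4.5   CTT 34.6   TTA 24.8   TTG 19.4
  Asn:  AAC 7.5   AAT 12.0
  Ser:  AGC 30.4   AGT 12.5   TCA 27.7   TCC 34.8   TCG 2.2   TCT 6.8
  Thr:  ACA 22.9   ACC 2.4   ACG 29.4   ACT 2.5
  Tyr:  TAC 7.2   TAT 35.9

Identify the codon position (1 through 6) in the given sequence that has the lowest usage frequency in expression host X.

4

Codon 1 AAC (Asn): 7.5 per 1000.
Codon 2 ACA (Thr): 22.9 per 1000.
Codon 3 TAC (Tyr): 7.2 per 1000.
Codon 4 CTG (Leu): 4.5 per 1000.
Codon 5 TAC (Tyr): 7.2 per 1000.
Codon 6 TCA (Ser): 27.7 per 1000.
Lowest frequency is 4.5 at codon 4.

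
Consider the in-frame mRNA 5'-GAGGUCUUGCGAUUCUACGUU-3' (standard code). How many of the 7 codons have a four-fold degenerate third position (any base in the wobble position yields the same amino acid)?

3

Codon 1 GAG (Glu): third position 2-fold.
Codon 2 GUC (Val): third position 4-fold.
Codon 3 UUG (Leu): third position 2-fold.
Codon 4 CGA (Arg): third position 4-fold.
Codon 5 UUC (Phe): third position 2-fold.
Codon 6 UAC (Tyr): third position 2-fold.
Codon 7 GUU (Val): third position 4-fold.
Four-fold degenerate third positions: 3.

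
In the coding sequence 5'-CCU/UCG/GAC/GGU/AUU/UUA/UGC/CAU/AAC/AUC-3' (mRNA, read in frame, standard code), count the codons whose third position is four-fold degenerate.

Codon 1 CCU (Pro): third position 4-fold.
Codon 2 UCG (Ser): third position 4-fold.
Codon 3 GAC (Asp): third position 2-fold.
Codon 4 GGU (Gly): third position 4-fold.
Codon 5 AUU (Ile): third position 3-fold.
Codon 6 UUA (Leu): third position 2-fold.
Codon 7 UGC (Cys): third position 2-fold.
Codon 8 CAU (His): third position 2-fold.
Codon 9 AAC (Asn): third position 2-fold.
Codon 10 AUC (Ile): third position 3-fold.
Four-fold degenerate third positions: 3.

3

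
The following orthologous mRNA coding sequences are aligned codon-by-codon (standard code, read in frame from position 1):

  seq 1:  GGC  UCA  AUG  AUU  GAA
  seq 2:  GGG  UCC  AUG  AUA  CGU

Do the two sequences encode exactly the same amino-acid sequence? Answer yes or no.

Codon 1: GGC Gly / GGG Gly — synonymous.
Codon 2: UCA Ser / UCC Ser — synonymous.
Codon 3: AUG Met / AUG Met — identical.
Codon 4: AUU Ile / AUA Ile — synonymous.
Codon 5: GAA Glu / CGU Arg — nonsynonymous.
Nonsynonymous differences: 1 → different protein.

no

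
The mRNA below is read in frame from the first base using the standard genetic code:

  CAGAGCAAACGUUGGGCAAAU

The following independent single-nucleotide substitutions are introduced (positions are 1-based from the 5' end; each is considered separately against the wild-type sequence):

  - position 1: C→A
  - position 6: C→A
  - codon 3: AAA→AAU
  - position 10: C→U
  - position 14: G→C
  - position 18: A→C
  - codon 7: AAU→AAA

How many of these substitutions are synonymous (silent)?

Codon 1: CAG (Gln) → AAG (Lys) — missense.
Codon 2: AGC (Ser) → AGA (Arg) — missense.
Codon 3: AAA (Lys) → AAU (Asn) — missense.
Codon 4: CGU (Arg) → UGU (Cys) — missense.
Codon 5: UGG (Trp) → UCG (Ser) — missense.
Codon 6: GCA (Ala) → GCC (Ala) — synonymous.
Codon 7: AAU (Asn) → AAA (Lys) — missense.
Synonymous: 1 of 7.

1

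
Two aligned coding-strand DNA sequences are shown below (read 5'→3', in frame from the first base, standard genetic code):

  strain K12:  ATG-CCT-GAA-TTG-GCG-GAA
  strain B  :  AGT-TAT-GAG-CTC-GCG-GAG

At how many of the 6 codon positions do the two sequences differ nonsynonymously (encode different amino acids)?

Codon 1: ATG Met / AGT Ser — nonsynonymous.
Codon 2: CCT Pro / TAT Tyr — nonsynonymous.
Codon 3: GAA Glu / GAG Glu — synonymous.
Codon 4: TTG Leu / CTC Leu — synonymous.
Codon 5: GCG Ala / GCG Ala — identical.
Codon 6: GAA Glu / GAG Glu — synonymous.
Nonsynonymous differences: 2.

2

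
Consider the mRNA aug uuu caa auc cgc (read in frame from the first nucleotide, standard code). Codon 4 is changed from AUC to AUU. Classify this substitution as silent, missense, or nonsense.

Position 12 falls in codon 4: AUC → Ile.
After the substitution the codon is AUU → Ile.
Both encode Ile, so the change is synonymous.

silent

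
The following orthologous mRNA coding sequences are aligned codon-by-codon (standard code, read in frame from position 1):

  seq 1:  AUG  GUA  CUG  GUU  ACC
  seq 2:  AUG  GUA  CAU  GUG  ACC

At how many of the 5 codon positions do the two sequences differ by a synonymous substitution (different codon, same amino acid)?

1

Codon 1: AUG Met / AUG Met — identical.
Codon 2: GUA Val / GUA Val — identical.
Codon 3: CUG Leu / CAU His — nonsynonymous.
Codon 4: GUU Val / GUG Val — synonymous.
Codon 5: ACC Thr / ACC Thr — identical.
Synonymous differences: 1.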